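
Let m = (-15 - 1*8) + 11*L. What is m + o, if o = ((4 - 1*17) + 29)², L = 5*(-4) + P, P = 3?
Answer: 46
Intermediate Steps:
L = -17 (L = 5*(-4) + 3 = -20 + 3 = -17)
o = 256 (o = ((4 - 17) + 29)² = (-13 + 29)² = 16² = 256)
m = -210 (m = (-15 - 1*8) + 11*(-17) = (-15 - 8) - 187 = -23 - 187 = -210)
m + o = -210 + 256 = 46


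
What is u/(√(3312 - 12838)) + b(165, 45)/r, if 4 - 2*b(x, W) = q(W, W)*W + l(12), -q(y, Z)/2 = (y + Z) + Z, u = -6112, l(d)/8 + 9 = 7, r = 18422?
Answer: 6085/18422 + 3056*I*√9526/4763 ≈ 0.33031 + 62.622*I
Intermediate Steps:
l(d) = -16 (l(d) = -72 + 8*7 = -72 + 56 = -16)
q(y, Z) = -4*Z - 2*y (q(y, Z) = -2*((y + Z) + Z) = -2*((Z + y) + Z) = -2*(y + 2*Z) = -4*Z - 2*y)
b(x, W) = 10 + 3*W² (b(x, W) = 2 - ((-4*W - 2*W)*W - 16)/2 = 2 - ((-6*W)*W - 16)/2 = 2 - (-6*W² - 16)/2 = 2 - (-16 - 6*W²)/2 = 2 + (8 + 3*W²) = 10 + 3*W²)
u/(√(3312 - 12838)) + b(165, 45)/r = -6112/√(3312 - 12838) + (10 + 3*45²)/18422 = -6112*(-I*√9526/9526) + (10 + 3*2025)*(1/18422) = -6112*(-I*√9526/9526) + (10 + 6075)*(1/18422) = -(-3056)*I*√9526/4763 + 6085*(1/18422) = 3056*I*√9526/4763 + 6085/18422 = 6085/18422 + 3056*I*√9526/4763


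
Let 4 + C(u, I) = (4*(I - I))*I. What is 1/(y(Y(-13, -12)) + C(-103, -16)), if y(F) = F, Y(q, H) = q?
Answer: -1/17 ≈ -0.058824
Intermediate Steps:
C(u, I) = -4 (C(u, I) = -4 + (4*(I - I))*I = -4 + (4*0)*I = -4 + 0*I = -4 + 0 = -4)
1/(y(Y(-13, -12)) + C(-103, -16)) = 1/(-13 - 4) = 1/(-17) = -1/17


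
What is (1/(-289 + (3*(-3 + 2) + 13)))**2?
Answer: 1/77841 ≈ 1.2847e-5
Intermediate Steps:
(1/(-289 + (3*(-3 + 2) + 13)))**2 = (1/(-289 + (3*(-1) + 13)))**2 = (1/(-289 + (-3 + 13)))**2 = (1/(-289 + 10))**2 = (1/(-279))**2 = (-1/279)**2 = 1/77841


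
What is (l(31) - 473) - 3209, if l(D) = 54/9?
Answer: -3676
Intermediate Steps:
l(D) = 6 (l(D) = 54*(⅑) = 6)
(l(31) - 473) - 3209 = (6 - 473) - 3209 = -467 - 3209 = -3676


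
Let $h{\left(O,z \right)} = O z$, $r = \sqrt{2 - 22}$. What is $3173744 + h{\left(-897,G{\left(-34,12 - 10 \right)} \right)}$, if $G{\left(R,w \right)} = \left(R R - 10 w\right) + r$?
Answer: $2154752 - 1794 i \sqrt{5} \approx 2.1548 \cdot 10^{6} - 4011.5 i$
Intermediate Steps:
$r = 2 i \sqrt{5}$ ($r = \sqrt{-20} = 2 i \sqrt{5} \approx 4.4721 i$)
$G{\left(R,w \right)} = R^{2} - 10 w + 2 i \sqrt{5}$ ($G{\left(R,w \right)} = \left(R R - 10 w\right) + 2 i \sqrt{5} = \left(R^{2} - 10 w\right) + 2 i \sqrt{5} = R^{2} - 10 w + 2 i \sqrt{5}$)
$3173744 + h{\left(-897,G{\left(-34,12 - 10 \right)} \right)} = 3173744 - 897 \left(\left(-34\right)^{2} - 10 \left(12 - 10\right) + 2 i \sqrt{5}\right) = 3173744 - 897 \left(1156 - 20 + 2 i \sqrt{5}\right) = 3173744 - 897 \left(1136 + 2 i \sqrt{5}\right) = 3173744 - \left(1018992 + 1794 i \sqrt{5}\right) = 2154752 - 1794 i \sqrt{5}$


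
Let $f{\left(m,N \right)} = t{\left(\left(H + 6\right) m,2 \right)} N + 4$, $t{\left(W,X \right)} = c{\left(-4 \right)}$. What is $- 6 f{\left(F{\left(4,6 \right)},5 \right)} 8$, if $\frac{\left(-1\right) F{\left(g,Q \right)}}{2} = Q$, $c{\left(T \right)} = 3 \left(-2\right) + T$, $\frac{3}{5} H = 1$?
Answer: $2208$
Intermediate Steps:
$H = \frac{5}{3}$ ($H = \frac{5}{3} \cdot 1 = \frac{5}{3} \approx 1.6667$)
$c{\left(T \right)} = -6 + T$
$t{\left(W,X \right)} = -10$ ($t{\left(W,X \right)} = -6 - 4 = -10$)
$F{\left(g,Q \right)} = - 2 Q$
$f{\left(m,N \right)} = 4 - 10 N$ ($f{\left(m,N \right)} = - 10 N + 4 = 4 - 10 N$)
$- 6 f{\left(F{\left(4,6 \right)},5 \right)} 8 = - 6 \left(4 - 50\right) 8 = \left(-6\right) \left(-46\right) 8 = 276 \cdot 8 = 2208$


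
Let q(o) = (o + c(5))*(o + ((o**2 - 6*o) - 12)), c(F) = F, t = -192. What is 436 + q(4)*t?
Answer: 28084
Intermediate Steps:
q(o) = (5 + o)*(-12 + o**2 - 5*o) (q(o) = (o + 5)*(o + ((o**2 - 6*o) - 12)) = (5 + o)*(o + (-12 + o**2 - 6*o)) = (5 + o)*(-12 + o**2 - 5*o))
436 + q(4)*t = 436 + (-60 + 4**3 - 37*4)*(-192) = 436 + (-60 + 64 - 148)*(-192) = 436 - 144*(-192) = 436 + 27648 = 28084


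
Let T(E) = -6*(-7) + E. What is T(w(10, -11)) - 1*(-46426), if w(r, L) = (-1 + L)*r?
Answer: 46348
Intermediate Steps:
w(r, L) = r*(-1 + L)
T(E) = 42 + E
T(w(10, -11)) - 1*(-46426) = (42 + 10*(-1 - 11)) - 1*(-46426) = (42 + 10*(-12)) + 46426 = (42 - 120) + 46426 = -78 + 46426 = 46348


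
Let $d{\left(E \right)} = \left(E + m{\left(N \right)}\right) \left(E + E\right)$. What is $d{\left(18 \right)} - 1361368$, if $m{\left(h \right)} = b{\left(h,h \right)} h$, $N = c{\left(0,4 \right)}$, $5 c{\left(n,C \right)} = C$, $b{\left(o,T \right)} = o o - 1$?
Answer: $- \frac{170091296}{125} \approx -1.3607 \cdot 10^{6}$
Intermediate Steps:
$b{\left(o,T \right)} = -1 + o^{2}$ ($b{\left(o,T \right)} = o^{2} - 1 = -1 + o^{2}$)
$c{\left(n,C \right)} = \frac{C}{5}$
$N = \frac{4}{5}$ ($N = \frac{1}{5} \cdot 4 = \frac{4}{5} \approx 0.8$)
$m{\left(h \right)} = h \left(-1 + h^{2}\right)$ ($m{\left(h \right)} = \left(-1 + h^{2}\right) h = h \left(-1 + h^{2}\right)$)
$d{\left(E \right)} = 2 E \left(- \frac{36}{125} + E\right)$ ($d{\left(E \right)} = \left(E + \left(\left(\frac{4}{5}\right)^{3} - \frac{4}{5}\right)\right) \left(E + E\right) = \left(E + \left(\frac{64}{125} - \frac{4}{5}\right)\right) 2 E = \left(E - \frac{36}{125}\right) 2 E = \left(- \frac{36}{125} + E\right) 2 E = 2 E \left(- \frac{36}{125} + E\right)$)
$d{\left(18 \right)} - 1361368 = \frac{2}{125} \cdot 18 \left(-36 + 125 \cdot 18\right) - 1361368 = \frac{2}{125} \cdot 18 \left(-36 + 2250\right) - 1361368 = \frac{2}{125} \cdot 18 \cdot 2214 - 1361368 = \frac{79704}{125} - 1361368 = - \frac{170091296}{125}$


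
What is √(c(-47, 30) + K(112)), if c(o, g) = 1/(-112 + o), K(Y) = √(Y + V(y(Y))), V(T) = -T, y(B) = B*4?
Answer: √(-159 + 101124*I*√21)/159 ≈ 3.0269 + 3.0279*I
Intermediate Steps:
y(B) = 4*B
K(Y) = √3*√(-Y) (K(Y) = √(Y - 4*Y) = √(-3*Y) = √3*√(-Y))
√(c(-47, 30) + K(112)) = √(1/(-112 - 47) + √3*√(-1*112)) = √(1/(-159) + √3*√(-112)) = √(-1/159 + √3*(4*I*√7)) = √(-1/159 + 4*I*√21)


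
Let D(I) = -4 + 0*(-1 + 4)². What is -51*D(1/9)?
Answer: 204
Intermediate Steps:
D(I) = -4 (D(I) = -4 + 0*3² = -4 + 0*9 = -4 + 0 = -4)
-51*D(1/9) = -51*(-4) = 204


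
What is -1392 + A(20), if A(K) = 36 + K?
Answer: -1336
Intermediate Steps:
-1392 + A(20) = -1392 + (36 + 20) = -1392 + 56 = -1336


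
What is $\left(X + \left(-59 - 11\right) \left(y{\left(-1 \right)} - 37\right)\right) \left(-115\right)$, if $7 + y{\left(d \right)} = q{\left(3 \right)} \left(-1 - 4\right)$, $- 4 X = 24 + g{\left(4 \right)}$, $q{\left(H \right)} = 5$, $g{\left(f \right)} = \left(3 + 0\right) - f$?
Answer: $- \frac{2219155}{4} \approx -5.5479 \cdot 10^{5}$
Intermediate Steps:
$g{\left(f \right)} = 3 - f$
$X = - \frac{23}{4}$ ($X = - \frac{24 + \left(3 - 4\right)}{4} = - \frac{24 - 1}{4} = \left(- \frac{1}{4}\right) 23 = - \frac{23}{4} \approx -5.75$)
$y{\left(d \right)} = -32$ ($y{\left(d \right)} = -7 + 5 \left(-1 - 4\right) = -7 + 5 \left(-5\right) = -7 - 25 = -32$)
$\left(X + \left(-59 - 11\right) \left(y{\left(-1 \right)} - 37\right)\right) \left(-115\right) = \left(- \frac{23}{4} + \left(-59 - 11\right) \left(-32 - 37\right)\right) \left(-115\right) = \left(- \frac{23}{4} - -4830\right) \left(-115\right) = \left(- \frac{23}{4} + 4830\right) \left(-115\right) = \frac{19297}{4} \left(-115\right) = - \frac{2219155}{4}$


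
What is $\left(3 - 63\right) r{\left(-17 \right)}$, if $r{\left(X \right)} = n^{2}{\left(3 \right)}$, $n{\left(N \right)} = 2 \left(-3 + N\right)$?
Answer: $0$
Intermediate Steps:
$n{\left(N \right)} = -6 + 2 N$
$r{\left(X \right)} = 0$ ($r{\left(X \right)} = \left(-6 + 2 \cdot 3\right)^{2} = \left(-6 + 6\right)^{2} = 0^{2} = 0$)
$\left(3 - 63\right) r{\left(-17 \right)} = \left(3 - 63\right) 0 = \left(-60\right) 0 = 0$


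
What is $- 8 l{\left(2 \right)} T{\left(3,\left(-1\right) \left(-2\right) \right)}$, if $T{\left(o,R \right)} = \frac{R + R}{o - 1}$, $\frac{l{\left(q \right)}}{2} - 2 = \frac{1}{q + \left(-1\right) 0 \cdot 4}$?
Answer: $-80$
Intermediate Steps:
$l{\left(q \right)} = 4 + \frac{2}{q}$ ($l{\left(q \right)} = 4 + \frac{2}{q + \left(-1\right) 0 \cdot 4} = 4 + \frac{2}{q + 0 \cdot 4} = 4 + \frac{2}{q + 0} = 4 + \frac{2}{q}$)
$T{\left(o,R \right)} = \frac{2 R}{-1 + o}$
$- 8 l{\left(2 \right)} T{\left(3,\left(-1\right) \left(-2\right) \right)} = - 8 \left(4 + \frac{2}{2}\right) \frac{2 \left(\left(-1\right) \left(-2\right)\right)}{-1 + 3} = - 8 \left(4 + 2 \cdot \frac{1}{2}\right) 2 \cdot 2 \cdot \frac{1}{2} = - 8 \left(4 + 1\right) 2 \cdot 2 \cdot \frac{1}{2} = \left(-8\right) 5 \cdot 2 = \left(-40\right) 2 = -80$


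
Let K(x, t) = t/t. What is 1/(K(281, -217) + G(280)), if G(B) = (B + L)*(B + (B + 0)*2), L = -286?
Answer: -1/5039 ≈ -0.00019845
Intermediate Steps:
K(x, t) = 1
G(B) = 3*B*(-286 + B) (G(B) = (B - 286)*(B + (B + 0)*2) = (-286 + B)*(B + B*2) = (-286 + B)*(B + 2*B) = (-286 + B)*(3*B) = 3*B*(-286 + B))
1/(K(281, -217) + G(280)) = 1/(1 + 3*280*(-286 + 280)) = 1/(1 + 3*280*(-6)) = 1/(1 - 5040) = 1/(-5039) = -1/5039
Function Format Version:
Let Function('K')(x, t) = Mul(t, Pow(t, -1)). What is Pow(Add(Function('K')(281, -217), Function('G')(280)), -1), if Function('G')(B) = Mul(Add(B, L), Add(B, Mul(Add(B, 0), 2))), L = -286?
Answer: Rational(-1, 5039) ≈ -0.00019845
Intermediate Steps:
Function('K')(x, t) = 1
Function('G')(B) = Mul(3, B, Add(-286, B)) (Function('G')(B) = Mul(Add(B, -286), Add(B, Mul(Add(B, 0), 2))) = Mul(Add(-286, B), Add(B, Mul(B, 2))) = Mul(Add(-286, B), Add(B, Mul(2, B))) = Mul(Add(-286, B), Mul(3, B)) = Mul(3, B, Add(-286, B)))
Pow(Add(Function('K')(281, -217), Function('G')(280)), -1) = Pow(Add(1, Mul(3, 280, Add(-286, 280))), -1) = Pow(Add(1, Mul(3, 280, -6)), -1) = Pow(Add(1, -5040), -1) = Pow(-5039, -1) = Rational(-1, 5039)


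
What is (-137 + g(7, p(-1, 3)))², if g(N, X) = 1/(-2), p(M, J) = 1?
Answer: 75625/4 ≈ 18906.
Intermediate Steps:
g(N, X) = -½
(-137 + g(7, p(-1, 3)))² = (-137 - ½)² = (-275/2)² = 75625/4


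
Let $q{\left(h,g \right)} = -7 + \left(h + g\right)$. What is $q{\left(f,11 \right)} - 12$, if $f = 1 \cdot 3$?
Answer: $-5$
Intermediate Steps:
$f = 3$
$q{\left(h,g \right)} = -7 + g + h$ ($q{\left(h,g \right)} = -7 + \left(g + h\right) = -7 + g + h$)
$q{\left(f,11 \right)} - 12 = \left(-7 + 11 + 3\right) - 12 = 7 - 12 = -5$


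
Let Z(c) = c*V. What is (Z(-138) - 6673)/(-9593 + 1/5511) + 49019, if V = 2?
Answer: 2591526847357/52867022 ≈ 49020.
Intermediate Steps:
Z(c) = 2*c (Z(c) = c*2 = 2*c)
(Z(-138) - 6673)/(-9593 + 1/5511) + 49019 = (2*(-138) - 6673)/(-9593 + 1/5511) + 49019 = (-276 - 6673)/(-9593 + 1/5511) + 49019 = -6949/(-52867022/5511) + 49019 = -6949*(-5511/52867022) + 49019 = 38295939/52867022 + 49019 = 2591526847357/52867022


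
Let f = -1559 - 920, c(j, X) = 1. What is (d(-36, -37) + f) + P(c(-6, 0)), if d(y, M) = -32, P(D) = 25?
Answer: -2486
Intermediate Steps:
f = -2479
(d(-36, -37) + f) + P(c(-6, 0)) = (-32 - 2479) + 25 = -2511 + 25 = -2486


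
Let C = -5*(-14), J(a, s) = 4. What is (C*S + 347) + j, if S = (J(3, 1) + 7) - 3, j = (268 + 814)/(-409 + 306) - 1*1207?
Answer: -31982/103 ≈ -310.50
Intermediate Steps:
C = 70
j = -125403/103 (j = 1082/(-103) - 1207 = 1082*(-1/103) - 1207 = -1082/103 - 1207 = -125403/103 ≈ -1217.5)
S = 8 (S = (4 + 7) - 3 = 11 - 3 = 8)
(C*S + 347) + j = (70*8 + 347) - 125403/103 = (560 + 347) - 125403/103 = 907 - 125403/103 = -31982/103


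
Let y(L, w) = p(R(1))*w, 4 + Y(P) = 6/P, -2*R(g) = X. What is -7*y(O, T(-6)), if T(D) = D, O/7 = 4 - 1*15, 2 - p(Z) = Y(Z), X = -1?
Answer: -252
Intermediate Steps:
R(g) = 1/2 (R(g) = -1/2*(-1) = 1/2)
Y(P) = -4 + 6/P
p(Z) = 6 - 6/Z (p(Z) = 2 - (-4 + 6/Z) = 2 + (4 - 6/Z) = 6 - 6/Z)
O = -77 (O = 7*(4 - 1*15) = 7*(4 - 15) = 7*(-11) = -77)
y(L, w) = -6*w (y(L, w) = (6 - 6/1/2)*w = (6 - 6*2)*w = (6 - 12)*w = -6*w)
-7*y(O, T(-6)) = -(-42)*(-6) = -7*36 = -252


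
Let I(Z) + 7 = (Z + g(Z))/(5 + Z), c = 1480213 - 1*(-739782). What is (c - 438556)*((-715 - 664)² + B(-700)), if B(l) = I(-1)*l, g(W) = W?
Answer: 3397009996149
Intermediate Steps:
c = 2219995 (c = 1480213 + 739782 = 2219995)
I(Z) = -7 + 2*Z/(5 + Z) (I(Z) = -7 + (Z + Z)/(5 + Z) = -7 + (2*Z)/(5 + Z) = -7 + 2*Z/(5 + Z))
B(l) = -15*l/2 (B(l) = (5*(-7 - 1*(-1))/(5 - 1))*l = (5*(-7 + 1)/4)*l = (5*(¼)*(-6))*l = -15*l/2)
(c - 438556)*((-715 - 664)² + B(-700)) = (2219995 - 438556)*((-715 - 664)² - 15/2*(-700)) = 1781439*((-1379)² + 5250) = 1781439*(1901641 + 5250) = 1781439*1906891 = 3397009996149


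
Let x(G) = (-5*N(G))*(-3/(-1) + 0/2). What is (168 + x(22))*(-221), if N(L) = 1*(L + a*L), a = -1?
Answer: -37128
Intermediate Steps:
N(L) = 0 (N(L) = 1*(L - L) = 1*0 = 0)
x(G) = 0 (x(G) = (-5*0)*(-3/(-1) + 0/2) = 0*(-3*(-1) + 0*(½)) = 0*(3 + 0) = 0*3 = 0)
(168 + x(22))*(-221) = (168 + 0)*(-221) = 168*(-221) = -37128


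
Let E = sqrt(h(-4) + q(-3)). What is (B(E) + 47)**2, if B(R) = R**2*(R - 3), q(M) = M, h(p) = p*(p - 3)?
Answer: 9409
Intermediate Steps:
h(p) = p*(-3 + p)
E = 5 (E = sqrt(-4*(-3 - 4) - 3) = sqrt(-4*(-7) - 3) = sqrt(28 - 3) = sqrt(25) = 5)
B(R) = R**2*(-3 + R)
(B(E) + 47)**2 = (5**2*(-3 + 5) + 47)**2 = (25*2 + 47)**2 = (50 + 47)**2 = 97**2 = 9409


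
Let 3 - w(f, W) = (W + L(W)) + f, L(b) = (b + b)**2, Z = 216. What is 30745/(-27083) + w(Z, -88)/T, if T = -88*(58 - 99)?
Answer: -953236343/97715464 ≈ -9.7552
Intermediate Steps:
L(b) = 4*b**2 (L(b) = (2*b)**2 = 4*b**2)
T = 3608 (T = -88*(-41) = 3608)
w(f, W) = 3 - W - f - 4*W**2 (w(f, W) = 3 - ((W + 4*W**2) + f) = 3 - (W + f + 4*W**2) = 3 + (-W - f - 4*W**2) = 3 - W - f - 4*W**2)
30745/(-27083) + w(Z, -88)/T = 30745/(-27083) + (3 - 1*(-88) - 1*216 - 4*(-88)**2)/3608 = 30745*(-1/27083) + (3 + 88 - 216 - 4*7744)*(1/3608) = -30745/27083 + (3 + 88 - 216 - 30976)*(1/3608) = -30745/27083 - 31101*1/3608 = -30745/27083 - 31101/3608 = -953236343/97715464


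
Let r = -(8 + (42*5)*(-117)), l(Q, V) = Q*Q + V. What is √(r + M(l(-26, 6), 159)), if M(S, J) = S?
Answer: 2*√6311 ≈ 158.88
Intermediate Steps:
l(Q, V) = V + Q² (l(Q, V) = Q² + V = V + Q²)
r = 24562 (r = -(8 + 210*(-117)) = -(8 - 24570) = -1*(-24562) = 24562)
√(r + M(l(-26, 6), 159)) = √(24562 + (6 + (-26)²)) = √(24562 + (6 + 676)) = √(24562 + 682) = √25244 = 2*√6311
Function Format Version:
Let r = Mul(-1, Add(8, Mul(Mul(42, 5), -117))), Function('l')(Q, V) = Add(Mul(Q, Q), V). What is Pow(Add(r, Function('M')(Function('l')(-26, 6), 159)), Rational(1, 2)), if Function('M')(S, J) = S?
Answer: Mul(2, Pow(6311, Rational(1, 2))) ≈ 158.88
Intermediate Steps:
Function('l')(Q, V) = Add(V, Pow(Q, 2)) (Function('l')(Q, V) = Add(Pow(Q, 2), V) = Add(V, Pow(Q, 2)))
r = 24562 (r = Mul(-1, Add(8, Mul(210, -117))) = Mul(-1, Add(8, -24570)) = Mul(-1, -24562) = 24562)
Pow(Add(r, Function('M')(Function('l')(-26, 6), 159)), Rational(1, 2)) = Pow(Add(24562, Add(6, Pow(-26, 2))), Rational(1, 2)) = Pow(Add(24562, Add(6, 676)), Rational(1, 2)) = Pow(Add(24562, 682), Rational(1, 2)) = Pow(25244, Rational(1, 2)) = Mul(2, Pow(6311, Rational(1, 2)))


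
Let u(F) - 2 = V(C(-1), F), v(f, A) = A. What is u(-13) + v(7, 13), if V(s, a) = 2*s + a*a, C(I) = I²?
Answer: 186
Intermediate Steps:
V(s, a) = a² + 2*s (V(s, a) = 2*s + a² = a² + 2*s)
u(F) = 4 + F² (u(F) = 2 + (F² + 2*(-1)²) = 2 + (F² + 2*1) = 2 + (F² + 2) = 2 + (2 + F²) = 4 + F²)
u(-13) + v(7, 13) = (4 + (-13)²) + 13 = (4 + 169) + 13 = 173 + 13 = 186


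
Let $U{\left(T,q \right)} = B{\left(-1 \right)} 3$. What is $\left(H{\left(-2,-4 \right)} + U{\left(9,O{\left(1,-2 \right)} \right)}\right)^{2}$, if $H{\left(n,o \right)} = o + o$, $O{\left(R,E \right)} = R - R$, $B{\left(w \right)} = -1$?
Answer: $121$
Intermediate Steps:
$O{\left(R,E \right)} = 0$
$U{\left(T,q \right)} = -3$ ($U{\left(T,q \right)} = \left(-1\right) 3 = -3$)
$H{\left(n,o \right)} = 2 o$
$\left(H{\left(-2,-4 \right)} + U{\left(9,O{\left(1,-2 \right)} \right)}\right)^{2} = \left(2 \left(-4\right) - 3\right)^{2} = \left(-8 - 3\right)^{2} = \left(-11\right)^{2} = 121$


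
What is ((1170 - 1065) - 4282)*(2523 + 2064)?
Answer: -19159899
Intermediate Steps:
((1170 - 1065) - 4282)*(2523 + 2064) = (105 - 4282)*4587 = -4177*4587 = -19159899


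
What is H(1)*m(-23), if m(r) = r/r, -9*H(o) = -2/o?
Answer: 2/9 ≈ 0.22222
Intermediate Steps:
H(o) = 2/(9*o) (H(o) = -(-2)/(9*o) = 2/(9*o))
m(r) = 1
H(1)*m(-23) = ((2/9)/1)*1 = ((2/9)*1)*1 = (2/9)*1 = 2/9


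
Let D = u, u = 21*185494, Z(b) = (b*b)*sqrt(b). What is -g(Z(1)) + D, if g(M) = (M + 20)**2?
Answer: 3894933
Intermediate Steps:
Z(b) = b**(5/2) (Z(b) = b**2*sqrt(b) = b**(5/2))
u = 3895374
g(M) = (20 + M)**2
D = 3895374
-g(Z(1)) + D = -(20 + 1**(5/2))**2 + 3895374 = -(20 + 1)**2 + 3895374 = -1*21**2 + 3895374 = -1*441 + 3895374 = -441 + 3895374 = 3894933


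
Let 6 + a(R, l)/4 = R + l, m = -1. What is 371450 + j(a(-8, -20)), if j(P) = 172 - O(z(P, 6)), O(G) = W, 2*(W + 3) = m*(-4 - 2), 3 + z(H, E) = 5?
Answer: 371622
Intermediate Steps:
z(H, E) = 2 (z(H, E) = -3 + 5 = 2)
W = 0 (W = -3 + (-(-4 - 2))/2 = -3 + (-1*(-6))/2 = -3 + (½)*6 = -3 + 3 = 0)
a(R, l) = -24 + 4*R + 4*l (a(R, l) = -24 + 4*(R + l) = -24 + (4*R + 4*l) = -24 + 4*R + 4*l)
O(G) = 0
j(P) = 172 (j(P) = 172 - 1*0 = 172 + 0 = 172)
371450 + j(a(-8, -20)) = 371450 + 172 = 371622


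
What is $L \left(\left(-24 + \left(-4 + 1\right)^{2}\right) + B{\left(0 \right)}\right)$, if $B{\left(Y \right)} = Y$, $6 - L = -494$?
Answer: $-7500$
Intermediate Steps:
$L = 500$ ($L = 6 - -494 = 6 + 494 = 500$)
$L \left(\left(-24 + \left(-4 + 1\right)^{2}\right) + B{\left(0 \right)}\right) = 500 \left(\left(-24 + \left(-4 + 1\right)^{2}\right) + 0\right) = 500 \left(\left(-24 + \left(-3\right)^{2}\right) + 0\right) = 500 \left(\left(-24 + 9\right) + 0\right) = 500 \left(-15 + 0\right) = 500 \left(-15\right) = -7500$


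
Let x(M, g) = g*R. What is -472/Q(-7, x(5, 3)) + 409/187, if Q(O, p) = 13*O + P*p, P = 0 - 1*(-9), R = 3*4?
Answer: 7033/43571 ≈ 0.16141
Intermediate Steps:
R = 12
P = 9 (P = 0 + 9 = 9)
x(M, g) = 12*g (x(M, g) = g*12 = 12*g)
Q(O, p) = 9*p + 13*O (Q(O, p) = 13*O + 9*p = 9*p + 13*O)
-472/Q(-7, x(5, 3)) + 409/187 = -472/(9*(12*3) + 13*(-7)) + 409/187 = -472/(9*36 - 91) + 409*(1/187) = -472/(324 - 91) + 409/187 = -472/233 + 409/187 = 7033/43571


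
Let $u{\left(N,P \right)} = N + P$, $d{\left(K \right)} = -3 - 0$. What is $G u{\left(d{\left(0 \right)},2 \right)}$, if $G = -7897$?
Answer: $7897$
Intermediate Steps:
$d{\left(K \right)} = -3$ ($d{\left(K \right)} = -3 + 0 = -3$)
$G u{\left(d{\left(0 \right)},2 \right)} = - 7897 \left(-3 + 2\right) = \left(-7897\right) \left(-1\right) = 7897$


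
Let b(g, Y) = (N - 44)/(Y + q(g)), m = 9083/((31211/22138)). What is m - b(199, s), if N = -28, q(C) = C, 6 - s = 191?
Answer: 1408679774/218477 ≈ 6447.7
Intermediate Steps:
s = -185 (s = 6 - 1*191 = 6 - 191 = -185)
m = 201079454/31211 (m = 9083/((31211*(1/22138))) = 9083/(31211/22138) = 9083*(22138/31211) = 201079454/31211 ≈ 6442.6)
b(g, Y) = -72/(Y + g) (b(g, Y) = (-28 - 44)/(Y + g) = -72/(Y + g))
m - b(199, s) = 201079454/31211 - (-72)/(-185 + 199) = 201079454/31211 - (-72)/14 = 201079454/31211 - 1*(-36/7) = 201079454/31211 + 36/7 = 1408679774/218477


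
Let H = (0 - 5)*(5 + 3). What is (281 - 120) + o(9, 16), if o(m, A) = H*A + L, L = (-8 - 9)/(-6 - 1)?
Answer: -3336/7 ≈ -476.57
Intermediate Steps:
L = 17/7 (L = -17/(-7) = -17*(-⅐) = 17/7 ≈ 2.4286)
H = -40 (H = -5*8 = -40)
o(m, A) = 17/7 - 40*A (o(m, A) = -40*A + 17/7 = 17/7 - 40*A)
(281 - 120) + o(9, 16) = (281 - 120) + (17/7 - 40*16) = 161 + (17/7 - 640) = 161 - 4463/7 = -3336/7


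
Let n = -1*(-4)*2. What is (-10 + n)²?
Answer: 4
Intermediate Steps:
n = 8 (n = 4*2 = 8)
(-10 + n)² = (-10 + 8)² = (-2)² = 4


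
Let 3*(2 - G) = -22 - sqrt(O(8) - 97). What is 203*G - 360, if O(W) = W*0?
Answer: 4604/3 + 203*I*sqrt(97)/3 ≈ 1534.7 + 666.44*I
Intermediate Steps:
O(W) = 0
G = 28/3 + I*sqrt(97)/3 (G = 2 - (-22 - sqrt(0 - 97))/3 = 2 - (-22 - sqrt(-97))/3 = 2 - (-22 - I*sqrt(97))/3 = 2 + (22/3 + I*sqrt(97)/3) = 28/3 + I*sqrt(97)/3 ≈ 9.3333 + 3.283*I)
203*G - 360 = 203*(28/3 + I*sqrt(97)/3) - 360 = (5684/3 + 203*I*sqrt(97)/3) - 360 = 4604/3 + 203*I*sqrt(97)/3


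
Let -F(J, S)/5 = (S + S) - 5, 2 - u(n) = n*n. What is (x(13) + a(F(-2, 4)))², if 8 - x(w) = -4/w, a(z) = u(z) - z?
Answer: 6739216/169 ≈ 39877.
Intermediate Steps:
u(n) = 2 - n² (u(n) = 2 - n*n = 2 - n²)
F(J, S) = 25 - 10*S (F(J, S) = -5*((S + S) - 5) = -5*(2*S - 5) = -5*(-5 + 2*S) = 25 - 10*S)
a(z) = 2 - z - z² (a(z) = (2 - z²) - z = 2 - z - z²)
x(w) = 8 + 4/w (x(w) = 8 - (-4)/w = 8 + 4/w)
(x(13) + a(F(-2, 4)))² = ((8 + 4/13) + (2 - (25 - 10*4) - (25 - 10*4)²))² = ((8 + 4*(1/13)) + (2 - (25 - 40) - (25 - 40)²))² = ((8 + 4/13) + (2 - 1*(-15) - 1*(-15)²))² = (108/13 + (2 + 15 - 1*225))² = (108/13 + (2 + 15 - 225))² = (108/13 - 208)² = (-2596/13)² = 6739216/169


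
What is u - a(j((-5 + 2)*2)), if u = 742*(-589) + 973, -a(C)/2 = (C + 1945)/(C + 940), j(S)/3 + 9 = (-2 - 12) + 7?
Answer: -194483093/446 ≈ -4.3606e+5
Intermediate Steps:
j(S) = -48 (j(S) = -27 + 3*((-2 - 12) + 7) = -27 + 3*(-14 + 7) = -27 + 3*(-7) = -27 - 21 = -48)
a(C) = -2*(1945 + C)/(940 + C) (a(C) = -2*(C + 1945)/(C + 940) = -2*(1945 + C)/(940 + C))
u = -436065 (u = -437038 + 973 = -436065)
u - a(j((-5 + 2)*2)) = -436065 - 2*(-1945 - 1*(-48))/(940 - 48) = -436065 - 2*(-1945 + 48)/892 = -436065 - 2*(-1897)/892 = -436065 - 1*(-1897/446) = -436065 + 1897/446 = -194483093/446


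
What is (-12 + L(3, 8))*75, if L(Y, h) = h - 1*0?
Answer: -300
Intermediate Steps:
L(Y, h) = h (L(Y, h) = h + 0 = h)
(-12 + L(3, 8))*75 = (-12 + 8)*75 = -4*75 = -300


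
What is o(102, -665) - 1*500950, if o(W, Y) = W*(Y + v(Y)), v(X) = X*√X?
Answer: -568780 - 67830*I*√665 ≈ -5.6878e+5 - 1.7492e+6*I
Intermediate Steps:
v(X) = X^(3/2)
o(W, Y) = W*(Y + Y^(3/2))
o(102, -665) - 1*500950 = 102*(-665 + (-665)^(3/2)) - 1*500950 = 102*(-665 - 665*I*√665) - 500950 = (-67830 - 67830*I*√665) - 500950 = -568780 - 67830*I*√665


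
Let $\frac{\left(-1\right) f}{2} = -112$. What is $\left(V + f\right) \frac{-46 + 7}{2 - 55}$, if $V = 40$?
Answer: $\frac{10296}{53} \approx 194.26$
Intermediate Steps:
$f = 224$ ($f = \left(-2\right) \left(-112\right) = 224$)
$\left(V + f\right) \frac{-46 + 7}{2 - 55} = \left(40 + 224\right) \frac{-46 + 7}{2 - 55} = 264 \left(- \frac{39}{-53}\right) = 264 \left(\left(-39\right) \left(- \frac{1}{53}\right)\right) = 264 \cdot \frac{39}{53} = \frac{10296}{53}$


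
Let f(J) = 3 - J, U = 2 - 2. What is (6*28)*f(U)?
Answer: 504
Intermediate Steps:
U = 0
(6*28)*f(U) = (6*28)*(3 - 1*0) = 168*(3 + 0) = 168*3 = 504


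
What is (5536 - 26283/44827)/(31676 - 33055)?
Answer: -248135989/61816433 ≈ -4.0141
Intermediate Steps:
(5536 - 26283/44827)/(31676 - 33055) = (5536 - 26283*1/44827)/(-1379) = (5536 - 26283/44827)*(-1/1379) = (248135989/44827)*(-1/1379) = -248135989/61816433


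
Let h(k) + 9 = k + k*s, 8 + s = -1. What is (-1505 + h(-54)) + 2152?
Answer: 1070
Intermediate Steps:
s = -9 (s = -8 - 1 = -9)
h(k) = -9 - 8*k (h(k) = -9 + (k + k*(-9)) = -9 + (k - 9*k) = -9 - 8*k)
(-1505 + h(-54)) + 2152 = (-1505 + (-9 - 8*(-54))) + 2152 = (-1505 + (-9 + 432)) + 2152 = (-1505 + 423) + 2152 = -1082 + 2152 = 1070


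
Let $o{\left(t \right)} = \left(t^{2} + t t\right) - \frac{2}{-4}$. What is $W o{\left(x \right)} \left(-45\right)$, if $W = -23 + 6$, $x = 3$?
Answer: $\frac{28305}{2} \approx 14153.0$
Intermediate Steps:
$W = -17$
$o{\left(t \right)} = \frac{1}{2} + 2 t^{2}$ ($o{\left(t \right)} = \left(t^{2} + t^{2}\right) - - \frac{1}{2} = 2 t^{2} + \frac{1}{2} = \frac{1}{2} + 2 t^{2}$)
$W o{\left(x \right)} \left(-45\right) = - 17 \left(\frac{1}{2} + 2 \cdot 3^{2}\right) \left(-45\right) = - 17 \left(\frac{1}{2} + 2 \cdot 9\right) \left(-45\right) = - 17 \left(\frac{1}{2} + 18\right) \left(-45\right) = \left(-17\right) \frac{37}{2} \left(-45\right) = \left(- \frac{629}{2}\right) \left(-45\right) = \frac{28305}{2}$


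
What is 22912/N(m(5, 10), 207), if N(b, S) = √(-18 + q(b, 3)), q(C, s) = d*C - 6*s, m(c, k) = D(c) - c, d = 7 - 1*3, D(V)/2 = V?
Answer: -5728*I ≈ -5728.0*I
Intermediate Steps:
D(V) = 2*V
d = 4 (d = 7 - 3 = 4)
m(c, k) = c (m(c, k) = 2*c - c = c)
q(C, s) = -6*s + 4*C (q(C, s) = 4*C - 6*s = -6*s + 4*C)
N(b, S) = √(-36 + 4*b) (N(b, S) = √(-18 + (-6*3 + 4*b)) = √(-18 + (-18 + 4*b)) = √(-36 + 4*b))
22912/N(m(5, 10), 207) = 22912/((2*√(-9 + 5))) = 22912/((2*√(-4))) = 22912/((2*(2*I))) = 22912/((4*I)) = 22912*(-I/4) = -5728*I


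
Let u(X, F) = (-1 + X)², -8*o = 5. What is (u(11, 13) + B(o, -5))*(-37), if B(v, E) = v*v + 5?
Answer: -249565/64 ≈ -3899.5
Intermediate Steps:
o = -5/8 (o = -⅛*5 = -5/8 ≈ -0.62500)
B(v, E) = 5 + v² (B(v, E) = v² + 5 = 5 + v²)
(u(11, 13) + B(o, -5))*(-37) = ((-1 + 11)² + (5 + (-5/8)²))*(-37) = (10² + (5 + 25/64))*(-37) = (100 + 345/64)*(-37) = (6745/64)*(-37) = -249565/64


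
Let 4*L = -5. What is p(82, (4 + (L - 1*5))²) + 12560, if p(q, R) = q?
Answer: 12642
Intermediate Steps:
L = -5/4 (L = (¼)*(-5) = -5/4 ≈ -1.2500)
p(82, (4 + (L - 1*5))²) + 12560 = 82 + 12560 = 12642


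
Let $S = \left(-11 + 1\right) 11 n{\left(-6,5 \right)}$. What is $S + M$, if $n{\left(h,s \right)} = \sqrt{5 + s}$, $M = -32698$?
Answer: $-32698 - 110 \sqrt{10} \approx -33046.0$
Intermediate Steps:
$S = - 110 \sqrt{10}$ ($S = \left(-11 + 1\right) 11 \sqrt{5 + 5} = \left(-10\right) 11 \sqrt{10} = - 110 \sqrt{10} \approx -347.85$)
$S + M = - 110 \sqrt{10} - 32698 = -32698 - 110 \sqrt{10}$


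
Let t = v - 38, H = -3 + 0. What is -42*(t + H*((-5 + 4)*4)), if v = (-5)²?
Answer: 42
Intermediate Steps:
v = 25
H = -3
t = -13 (t = 25 - 38 = -13)
-42*(t + H*((-5 + 4)*4)) = -42*(-13 - 3*(-5 + 4)*4) = -42*(-13 - (-3)*4) = -42*(-13 - 3*(-4)) = -42*(-13 + 12) = -42*(-1) = 42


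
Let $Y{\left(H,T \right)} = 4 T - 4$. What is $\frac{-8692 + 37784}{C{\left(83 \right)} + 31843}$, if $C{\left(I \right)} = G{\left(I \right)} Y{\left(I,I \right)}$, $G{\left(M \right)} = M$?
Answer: $\frac{29092}{59067} \approx 0.49253$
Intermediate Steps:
$Y{\left(H,T \right)} = -4 + 4 T$
$C{\left(I \right)} = I \left(-4 + 4 I\right)$
$\frac{-8692 + 37784}{C{\left(83 \right)} + 31843} = \frac{-8692 + 37784}{4 \cdot 83 \left(-1 + 83\right) + 31843} = \frac{29092}{4 \cdot 83 \cdot 82 + 31843} = \frac{29092}{27224 + 31843} = \frac{29092}{59067}$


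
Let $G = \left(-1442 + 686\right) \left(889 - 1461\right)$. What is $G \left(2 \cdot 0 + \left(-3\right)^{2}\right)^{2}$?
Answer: $35026992$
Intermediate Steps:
$G = 432432$ ($G = \left(-756\right) \left(-572\right) = 432432$)
$G \left(2 \cdot 0 + \left(-3\right)^{2}\right)^{2} = 432432 \left(2 \cdot 0 + \left(-3\right)^{2}\right)^{2} = 432432 \left(0 + 9\right)^{2} = 432432 \cdot 9^{2} = 432432 \cdot 81 = 35026992$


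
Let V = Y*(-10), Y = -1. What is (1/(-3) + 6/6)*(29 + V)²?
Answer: 1014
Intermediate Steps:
V = 10 (V = -1*(-10) = 10)
(1/(-3) + 6/6)*(29 + V)² = (1/(-3) + 6/6)*(29 + 10)² = (1*(-⅓) + 6*(⅙))*39² = (-⅓ + 1)*1521 = (⅔)*1521 = 1014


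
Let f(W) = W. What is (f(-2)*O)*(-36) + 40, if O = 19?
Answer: 1408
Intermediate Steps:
(f(-2)*O)*(-36) + 40 = -2*19*(-36) + 40 = -38*(-36) + 40 = 1368 + 40 = 1408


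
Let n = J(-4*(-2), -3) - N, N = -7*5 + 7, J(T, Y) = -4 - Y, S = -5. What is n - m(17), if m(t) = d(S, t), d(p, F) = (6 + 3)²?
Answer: -54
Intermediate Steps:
N = -28 (N = -35 + 7 = -28)
d(p, F) = 81 (d(p, F) = 9² = 81)
n = 27 (n = (-4 - 1*(-3)) - 1*(-28) = (-4 + 3) + 28 = -1 + 28 = 27)
m(t) = 81
n - m(17) = 27 - 1*81 = 27 - 81 = -54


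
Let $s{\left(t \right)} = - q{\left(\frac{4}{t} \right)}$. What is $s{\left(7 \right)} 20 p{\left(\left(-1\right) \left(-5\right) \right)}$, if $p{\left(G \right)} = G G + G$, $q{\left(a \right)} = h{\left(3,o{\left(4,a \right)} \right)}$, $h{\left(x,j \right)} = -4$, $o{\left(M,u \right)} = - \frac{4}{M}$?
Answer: $2400$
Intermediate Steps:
$q{\left(a \right)} = -4$
$p{\left(G \right)} = G + G^{2}$ ($p{\left(G \right)} = G^{2} + G = G + G^{2}$)
$s{\left(t \right)} = 4$ ($s{\left(t \right)} = \left(-1\right) \left(-4\right) = 4$)
$s{\left(7 \right)} 20 p{\left(\left(-1\right) \left(-5\right) \right)} = 4 \cdot 20 \left(-1\right) \left(-5\right) \left(1 - -5\right) = 80 \cdot 5 \left(1 + 5\right) = 80 \cdot 5 \cdot 6 = 80 \cdot 30 = 2400$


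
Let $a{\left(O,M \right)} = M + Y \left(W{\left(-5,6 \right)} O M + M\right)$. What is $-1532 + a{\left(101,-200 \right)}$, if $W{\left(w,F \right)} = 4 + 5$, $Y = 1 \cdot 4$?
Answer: $-729732$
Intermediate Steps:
$Y = 4$
$W{\left(w,F \right)} = 9$
$a{\left(O,M \right)} = 5 M + 36 M O$ ($a{\left(O,M \right)} = M + 4 \left(9 O M + M\right) = M + 4 \left(9 M O + M\right) = M + 4 \left(M + 9 M O\right) = M + \left(4 M + 36 M O\right) = 5 M + 36 M O$)
$-1532 + a{\left(101,-200 \right)} = -1532 - 200 \left(5 + 36 \cdot 101\right) = -1532 - 200 \left(5 + 3636\right) = -1532 - 728200 = -729732$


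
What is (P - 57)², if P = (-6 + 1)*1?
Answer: 3844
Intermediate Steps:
P = -5 (P = -5*1 = -5)
(P - 57)² = (-5 - 57)² = (-62)² = 3844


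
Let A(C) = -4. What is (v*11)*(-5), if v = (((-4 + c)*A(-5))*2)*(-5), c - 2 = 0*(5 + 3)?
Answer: 4400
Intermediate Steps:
c = 2 (c = 2 + 0*(5 + 3) = 2 + 0*8 = 2 + 0 = 2)
v = -80 (v = (((-4 + 2)*(-4))*2)*(-5) = (-2*(-4)*2)*(-5) = (8*2)*(-5) = 16*(-5) = -80)
(v*11)*(-5) = -80*11*(-5) = -880*(-5) = 4400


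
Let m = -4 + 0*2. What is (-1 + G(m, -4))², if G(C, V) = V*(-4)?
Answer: 225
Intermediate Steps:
m = -4 (m = -4 + 0 = -4)
G(C, V) = -4*V
(-1 + G(m, -4))² = (-1 - 4*(-4))² = (-1 + 16)² = 15² = 225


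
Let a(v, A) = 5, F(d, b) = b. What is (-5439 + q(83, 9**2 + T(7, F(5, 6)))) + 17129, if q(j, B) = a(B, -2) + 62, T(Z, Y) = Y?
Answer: 11757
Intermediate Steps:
q(j, B) = 67 (q(j, B) = 5 + 62 = 67)
(-5439 + q(83, 9**2 + T(7, F(5, 6)))) + 17129 = (-5439 + 67) + 17129 = -5372 + 17129 = 11757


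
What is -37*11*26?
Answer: -10582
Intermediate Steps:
-37*11*26 = -407*26 = -10582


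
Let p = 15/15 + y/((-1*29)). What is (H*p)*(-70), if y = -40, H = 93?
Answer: -449190/29 ≈ -15489.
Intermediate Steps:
p = 69/29 (p = 15/15 - 40/((-1*29)) = 15*(1/15) - 40/(-29) = 1 - 40*(-1/29) = 1 + 40/29 = 69/29 ≈ 2.3793)
(H*p)*(-70) = (93*(69/29))*(-70) = (6417/29)*(-70) = -449190/29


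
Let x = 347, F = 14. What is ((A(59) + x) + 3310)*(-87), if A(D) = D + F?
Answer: -324510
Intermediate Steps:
A(D) = 14 + D (A(D) = D + 14 = 14 + D)
((A(59) + x) + 3310)*(-87) = (((14 + 59) + 347) + 3310)*(-87) = ((73 + 347) + 3310)*(-87) = (420 + 3310)*(-87) = 3730*(-87) = -324510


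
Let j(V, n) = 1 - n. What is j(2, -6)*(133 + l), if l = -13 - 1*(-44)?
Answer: 1148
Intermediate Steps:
l = 31 (l = -13 + 44 = 31)
j(2, -6)*(133 + l) = (1 - 1*(-6))*(133 + 31) = (1 + 6)*164 = 7*164 = 1148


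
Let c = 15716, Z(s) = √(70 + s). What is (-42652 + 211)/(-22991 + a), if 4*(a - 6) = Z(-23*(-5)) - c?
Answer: 18276113184/11589814151 + 169764*√185/11589814151 ≈ 1.5771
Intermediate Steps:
a = -3923 + √185/4 (a = 6 + (√(70 - 23*(-5)) - 1*15716)/4 = 6 + (√(70 + 115) - 15716)/4 = 6 + (√185 - 15716)/4 = 6 + (-15716 + √185)/4 = 6 + (-3929 + √185/4) = -3923 + √185/4 ≈ -3919.6)
(-42652 + 211)/(-22991 + a) = (-42652 + 211)/(-22991 + (-3923 + √185/4)) = -42441/(-26914 + √185/4)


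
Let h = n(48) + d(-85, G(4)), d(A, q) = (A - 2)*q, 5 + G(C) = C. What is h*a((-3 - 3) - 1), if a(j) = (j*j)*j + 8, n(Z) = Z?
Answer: -45225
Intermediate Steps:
G(C) = -5 + C
d(A, q) = q*(-2 + A) (d(A, q) = (-2 + A)*q = q*(-2 + A))
a(j) = 8 + j³ (a(j) = j²*j + 8 = j³ + 8 = 8 + j³)
h = 135 (h = 48 + (-5 + 4)*(-2 - 85) = 48 - 1*(-87) = 48 + 87 = 135)
h*a((-3 - 3) - 1) = 135*(8 + ((-3 - 3) - 1)³) = 135*(8 + (-6 - 1)³) = 135*(8 + (-7)³) = 135*(8 - 343) = 135*(-335) = -45225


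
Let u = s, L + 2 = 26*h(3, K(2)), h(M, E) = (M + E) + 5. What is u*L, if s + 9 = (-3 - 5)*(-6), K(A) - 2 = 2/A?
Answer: 11076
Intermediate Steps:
K(A) = 2 + 2/A
h(M, E) = 5 + E + M (h(M, E) = (E + M) + 5 = 5 + E + M)
L = 284 (L = -2 + 26*(5 + (2 + 2/2) + 3) = -2 + 26*(5 + (2 + 2*(½)) + 3) = -2 + 26*(5 + (2 + 1) + 3) = -2 + 26*(5 + 3 + 3) = -2 + 26*11 = -2 + 286 = 284)
s = 39 (s = -9 + (-3 - 5)*(-6) = -9 - 8*(-6) = -9 + 48 = 39)
u = 39
u*L = 39*284 = 11076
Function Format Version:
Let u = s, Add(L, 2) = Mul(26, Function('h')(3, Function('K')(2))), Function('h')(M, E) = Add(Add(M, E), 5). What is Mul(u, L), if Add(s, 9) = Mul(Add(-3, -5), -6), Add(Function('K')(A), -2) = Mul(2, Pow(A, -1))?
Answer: 11076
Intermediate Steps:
Function('K')(A) = Add(2, Mul(2, Pow(A, -1)))
Function('h')(M, E) = Add(5, E, M) (Function('h')(M, E) = Add(Add(E, M), 5) = Add(5, E, M))
L = 284 (L = Add(-2, Mul(26, Add(5, Add(2, Mul(2, Pow(2, -1))), 3))) = Add(-2, Mul(26, Add(5, Add(2, Mul(2, Rational(1, 2))), 3))) = Add(-2, Mul(26, Add(5, Add(2, 1), 3))) = Add(-2, Mul(26, Add(5, 3, 3))) = Add(-2, Mul(26, 11)) = Add(-2, 286) = 284)
s = 39 (s = Add(-9, Mul(Add(-3, -5), -6)) = Add(-9, Mul(-8, -6)) = Add(-9, 48) = 39)
u = 39
Mul(u, L) = Mul(39, 284) = 11076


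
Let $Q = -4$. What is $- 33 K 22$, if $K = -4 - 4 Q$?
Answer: $-8712$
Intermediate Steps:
$K = 12$ ($K = -4 - -16 = -4 + 16 = 12$)
$- 33 K 22 = \left(-33\right) 12 \cdot 22 = \left(-396\right) 22 = -8712$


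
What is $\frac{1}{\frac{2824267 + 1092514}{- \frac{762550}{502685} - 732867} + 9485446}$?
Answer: $\frac{73680402089}{698891081492085297} \approx 1.0542 \cdot 10^{-7}$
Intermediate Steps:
$\frac{1}{\frac{2824267 + 1092514}{- \frac{762550}{502685} - 732867} + 9485446} = \frac{1}{\frac{3916781}{\left(-762550\right) \frac{1}{502685} - 732867} + 9485446} = \frac{1}{\frac{3916781}{- \frac{152510}{100537} - 732867} + 9485446} = \frac{1}{\frac{3916781}{- \frac{73680402089}{100537}} + 9485446} = \frac{1}{3916781 \left(- \frac{100537}{73680402089}\right) + 9485446} = \frac{1}{- \frac{393781411397}{73680402089} + 9485446} = \frac{1}{\frac{698891081492085297}{73680402089}} = \frac{73680402089}{698891081492085297}$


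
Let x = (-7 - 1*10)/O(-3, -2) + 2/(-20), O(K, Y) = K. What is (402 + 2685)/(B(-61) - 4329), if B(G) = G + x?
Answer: -92610/131533 ≈ -0.70408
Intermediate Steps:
x = 167/30 (x = (-7 - 1*10)/(-3) + 2/(-20) = (-7 - 10)*(-1/3) + 2*(-1/20) = -17*(-1/3) - 1/10 = 17/3 - 1/10 = 167/30 ≈ 5.5667)
B(G) = 167/30 + G (B(G) = G + 167/30 = 167/30 + G)
(402 + 2685)/(B(-61) - 4329) = (402 + 2685)/((167/30 - 61) - 4329) = 3087/(-1663/30 - 4329) = 3087/(-131533/30) = 3087*(-30/131533) = -92610/131533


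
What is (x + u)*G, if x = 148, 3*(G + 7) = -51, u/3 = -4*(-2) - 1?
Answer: -4056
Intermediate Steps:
u = 21 (u = 3*(-4*(-2) - 1) = 3*(8 - 1) = 3*7 = 21)
G = -24 (G = -7 + (1/3)*(-51) = -7 - 17 = -24)
(x + u)*G = (148 + 21)*(-24) = 169*(-24) = -4056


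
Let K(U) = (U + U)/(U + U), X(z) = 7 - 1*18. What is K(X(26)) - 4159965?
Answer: -4159964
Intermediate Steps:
X(z) = -11 (X(z) = 7 - 18 = -11)
K(U) = 1 (K(U) = (2*U)/((2*U)) = (2*U)*(1/(2*U)) = 1)
K(X(26)) - 4159965 = 1 - 4159965 = -4159964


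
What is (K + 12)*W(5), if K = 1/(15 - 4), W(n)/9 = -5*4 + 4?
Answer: -19152/11 ≈ -1741.1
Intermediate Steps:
W(n) = -144 (W(n) = 9*(-5*4 + 4) = 9*(-20 + 4) = 9*(-16) = -144)
K = 1/11 ≈ 0.090909
(K + 12)*W(5) = (1/11 + 12)*(-144) = (133/11)*(-144) = -19152/11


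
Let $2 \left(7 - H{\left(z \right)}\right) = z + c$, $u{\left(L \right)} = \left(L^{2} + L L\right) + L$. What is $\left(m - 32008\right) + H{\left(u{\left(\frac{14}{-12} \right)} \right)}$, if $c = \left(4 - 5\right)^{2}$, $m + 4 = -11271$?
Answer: $- \frac{778991}{18} \approx -43277.0$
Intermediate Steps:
$m = -11275$ ($m = -4 - 11271 = -11275$)
$u{\left(L \right)} = L + 2 L^{2}$ ($u{\left(L \right)} = \left(L^{2} + L^{2}\right) + L = 2 L^{2} + L = L + 2 L^{2}$)
$c = 1$ ($c = \left(-1\right)^{2} = 1$)
$H{\left(z \right)} = \frac{13}{2} - \frac{z}{2}$ ($H{\left(z \right)} = 7 - \frac{z + 1}{2} = 7 - \frac{1 + z}{2} = 7 - \left(\frac{1}{2} + \frac{z}{2}\right) = \frac{13}{2} - \frac{z}{2}$)
$\left(m - 32008\right) + H{\left(u{\left(\frac{14}{-12} \right)} \right)} = \left(-11275 - 32008\right) + \left(\frac{13}{2} - \frac{\frac{14}{-12} \left(1 + 2 \frac{14}{-12}\right)}{2}\right) = -43283 + \left(\frac{13}{2} - \frac{14 \left(- \frac{1}{12}\right) \left(1 + 2 \cdot 14 \left(- \frac{1}{12}\right)\right)}{2}\right) = -43283 + \left(\frac{13}{2} - \frac{\left(- \frac{7}{6}\right) \left(1 + 2 \left(- \frac{7}{6}\right)\right)}{2}\right) = -43283 + \left(\frac{13}{2} - \frac{\left(- \frac{7}{6}\right) \left(1 - \frac{7}{3}\right)}{2}\right) = -43283 + \left(\frac{13}{2} - \frac{\left(- \frac{7}{6}\right) \left(- \frac{4}{3}\right)}{2}\right) = -43283 + \left(\frac{13}{2} - \frac{7}{9}\right) = -43283 + \frac{103}{18} = - \frac{778991}{18}$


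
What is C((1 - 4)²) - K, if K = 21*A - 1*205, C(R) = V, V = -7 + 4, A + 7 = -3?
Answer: 412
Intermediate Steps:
A = -10 (A = -7 - 3 = -10)
V = -3
C(R) = -3
K = -415 (K = 21*(-10) - 1*205 = -210 - 205 = -415)
C((1 - 4)²) - K = -3 - 1*(-415) = -3 + 415 = 412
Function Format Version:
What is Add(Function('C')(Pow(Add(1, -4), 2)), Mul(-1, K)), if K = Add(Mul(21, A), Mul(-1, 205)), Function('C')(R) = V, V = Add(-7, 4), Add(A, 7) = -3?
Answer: 412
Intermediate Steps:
A = -10 (A = Add(-7, -3) = -10)
V = -3
Function('C')(R) = -3
K = -415 (K = Add(Mul(21, -10), Mul(-1, 205)) = Add(-210, -205) = -415)
Add(Function('C')(Pow(Add(1, -4), 2)), Mul(-1, K)) = Add(-3, Mul(-1, -415)) = Add(-3, 415) = 412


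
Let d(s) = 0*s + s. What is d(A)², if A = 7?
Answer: 49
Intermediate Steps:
d(s) = s (d(s) = 0 + s = s)
d(A)² = 7² = 49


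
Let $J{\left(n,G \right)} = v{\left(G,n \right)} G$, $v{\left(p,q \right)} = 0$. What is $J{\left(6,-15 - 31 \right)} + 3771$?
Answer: $3771$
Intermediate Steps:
$J{\left(n,G \right)} = 0$ ($J{\left(n,G \right)} = 0 G = 0$)
$J{\left(6,-15 - 31 \right)} + 3771 = 0 + 3771 = 3771$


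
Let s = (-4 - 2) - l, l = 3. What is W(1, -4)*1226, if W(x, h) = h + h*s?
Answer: 39232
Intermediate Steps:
s = -9 (s = (-4 - 2) - 1*3 = -6 - 3 = -9)
W(x, h) = -8*h (W(x, h) = h + h*(-9) = h - 9*h = -8*h)
W(1, -4)*1226 = -8*(-4)*1226 = 32*1226 = 39232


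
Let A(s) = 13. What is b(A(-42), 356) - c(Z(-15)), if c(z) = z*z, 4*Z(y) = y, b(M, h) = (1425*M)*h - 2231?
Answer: 105482479/16 ≈ 6.5927e+6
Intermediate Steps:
b(M, h) = -2231 + 1425*M*h (b(M, h) = 1425*M*h - 2231 = -2231 + 1425*M*h)
Z(y) = y/4
c(z) = z²
b(A(-42), 356) - c(Z(-15)) = (-2231 + 1425*13*356) - ((¼)*(-15))² = (-2231 + 6594900) - (-15/4)² = 6592669 - 1*225/16 = 6592669 - 225/16 = 105482479/16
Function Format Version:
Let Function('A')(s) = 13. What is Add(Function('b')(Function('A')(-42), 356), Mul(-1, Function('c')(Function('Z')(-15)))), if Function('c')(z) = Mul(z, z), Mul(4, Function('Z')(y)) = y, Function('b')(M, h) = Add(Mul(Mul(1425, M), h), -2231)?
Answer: Rational(105482479, 16) ≈ 6.5927e+6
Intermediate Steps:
Function('b')(M, h) = Add(-2231, Mul(1425, M, h)) (Function('b')(M, h) = Add(Mul(1425, M, h), -2231) = Add(-2231, Mul(1425, M, h)))
Function('Z')(y) = Mul(Rational(1, 4), y)
Function('c')(z) = Pow(z, 2)
Add(Function('b')(Function('A')(-42), 356), Mul(-1, Function('c')(Function('Z')(-15)))) = Add(Add(-2231, Mul(1425, 13, 356)), Mul(-1, Pow(Mul(Rational(1, 4), -15), 2))) = Add(Add(-2231, 6594900), Mul(-1, Pow(Rational(-15, 4), 2))) = Add(6592669, Mul(-1, Rational(225, 16))) = Add(6592669, Rational(-225, 16)) = Rational(105482479, 16)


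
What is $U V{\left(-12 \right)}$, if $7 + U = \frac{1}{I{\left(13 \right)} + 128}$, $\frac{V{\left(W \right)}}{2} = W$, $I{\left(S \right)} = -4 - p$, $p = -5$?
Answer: $\frac{7216}{43} \approx 167.81$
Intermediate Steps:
$I{\left(S \right)} = 1$ ($I{\left(S \right)} = -4 - -5 = -4 + 5 = 1$)
$V{\left(W \right)} = 2 W$
$U = - \frac{902}{129}$ ($U = -7 + \frac{1}{1 + 128} = -7 + \frac{1}{129} = - \frac{902}{129} \approx -6.9922$)
$U V{\left(-12 \right)} = - \frac{902 \cdot 2 \left(-12\right)}{129} = \left(- \frac{902}{129}\right) \left(-24\right) = \frac{7216}{43}$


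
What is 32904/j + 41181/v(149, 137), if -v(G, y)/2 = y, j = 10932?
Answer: -36764583/249614 ≈ -147.29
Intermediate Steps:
v(G, y) = -2*y
32904/j + 41181/v(149, 137) = 32904/10932 + 41181/((-2*137)) = 32904*(1/10932) + 41181/(-274) = 2742/911 + 41181*(-1/274) = 2742/911 - 41181/274 = -36764583/249614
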